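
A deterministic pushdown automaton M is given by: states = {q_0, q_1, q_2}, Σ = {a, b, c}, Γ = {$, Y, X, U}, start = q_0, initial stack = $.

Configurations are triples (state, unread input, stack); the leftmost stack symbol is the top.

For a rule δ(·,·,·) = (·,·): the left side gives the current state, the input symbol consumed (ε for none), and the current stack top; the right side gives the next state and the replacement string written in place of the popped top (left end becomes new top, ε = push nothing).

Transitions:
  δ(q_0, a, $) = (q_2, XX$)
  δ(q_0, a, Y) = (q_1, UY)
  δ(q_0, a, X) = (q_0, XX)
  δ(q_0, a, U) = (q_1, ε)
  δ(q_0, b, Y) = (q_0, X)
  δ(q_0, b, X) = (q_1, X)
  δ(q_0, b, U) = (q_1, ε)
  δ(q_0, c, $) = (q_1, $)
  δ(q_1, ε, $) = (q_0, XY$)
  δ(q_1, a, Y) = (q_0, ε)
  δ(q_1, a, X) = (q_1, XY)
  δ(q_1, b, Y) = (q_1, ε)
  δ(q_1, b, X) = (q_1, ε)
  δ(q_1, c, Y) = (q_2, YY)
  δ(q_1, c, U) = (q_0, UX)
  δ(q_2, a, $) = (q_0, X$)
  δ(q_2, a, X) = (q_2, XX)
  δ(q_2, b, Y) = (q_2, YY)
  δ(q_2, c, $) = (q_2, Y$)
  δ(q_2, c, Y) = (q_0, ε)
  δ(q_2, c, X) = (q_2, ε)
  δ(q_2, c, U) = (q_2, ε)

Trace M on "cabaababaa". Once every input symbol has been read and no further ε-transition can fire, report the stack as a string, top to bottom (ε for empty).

XXXXY$

(q_0, cabaababaa, $)
  read c, top $: go to q_1, push $ → (q_1, abaababaa, $)
  ε-move, top $: go to q_0, push XY$ → (q_0, abaababaa, XY$)
  read a, top X: go to q_0, push XX → (q_0, baababaa, XXY$)
  read b, top X: go to q_1, push X → (q_1, aababaa, XXY$)
  read a, top X: go to q_1, push XY → (q_1, ababaa, XYXY$)
  read a, top X: go to q_1, push XY → (q_1, babaa, XYYXY$)
  read b, top X: go to q_1, push ε → (q_1, abaa, YYXY$)
  read a, top Y: go to q_0, push ε → (q_0, baa, YXY$)
  read b, top Y: go to q_0, push X → (q_0, aa, XXY$)
  read a, top X: go to q_0, push XX → (q_0, a, XXXY$)
  read a, top X: go to q_0, push XX → (q_0, ε, XXXXY$)
All input consumed in state q_0 with stack XXXXY$.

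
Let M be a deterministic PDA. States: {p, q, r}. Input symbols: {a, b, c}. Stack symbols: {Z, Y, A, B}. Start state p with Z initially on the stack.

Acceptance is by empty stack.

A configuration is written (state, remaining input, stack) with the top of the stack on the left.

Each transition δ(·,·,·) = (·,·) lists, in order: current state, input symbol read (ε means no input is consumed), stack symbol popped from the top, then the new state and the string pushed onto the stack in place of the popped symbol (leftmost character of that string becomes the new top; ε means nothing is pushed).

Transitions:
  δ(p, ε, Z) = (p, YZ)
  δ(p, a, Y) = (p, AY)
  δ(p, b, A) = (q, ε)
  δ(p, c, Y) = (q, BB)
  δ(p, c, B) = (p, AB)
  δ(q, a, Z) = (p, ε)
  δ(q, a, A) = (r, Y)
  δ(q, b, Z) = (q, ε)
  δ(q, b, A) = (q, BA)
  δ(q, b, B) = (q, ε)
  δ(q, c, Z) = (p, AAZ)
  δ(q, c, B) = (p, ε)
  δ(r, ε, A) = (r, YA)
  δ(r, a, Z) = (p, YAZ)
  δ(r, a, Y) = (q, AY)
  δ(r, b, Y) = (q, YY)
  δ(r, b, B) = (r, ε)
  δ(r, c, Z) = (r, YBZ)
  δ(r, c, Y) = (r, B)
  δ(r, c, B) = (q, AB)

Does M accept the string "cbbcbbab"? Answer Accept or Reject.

(p, cbbcbbab, Z)
  ε-move, top Z: go to p, push YZ → (p, cbbcbbab, YZ)
  read c, top Y: go to q, push BB → (q, bbcbbab, BBZ)
  read b, top B: go to q, push ε → (q, bcbbab, BZ)
  read b, top B: go to q, push ε → (q, cbbab, Z)
  read c, top Z: go to p, push AAZ → (p, bbab, AAZ)
  read b, top A: go to q, push ε → (q, bab, AZ)
  read b, top A: go to q, push BA → (q, ab, BAZ)
No transition applies at (q, ab, BAZ); input not fully consumed.

Reject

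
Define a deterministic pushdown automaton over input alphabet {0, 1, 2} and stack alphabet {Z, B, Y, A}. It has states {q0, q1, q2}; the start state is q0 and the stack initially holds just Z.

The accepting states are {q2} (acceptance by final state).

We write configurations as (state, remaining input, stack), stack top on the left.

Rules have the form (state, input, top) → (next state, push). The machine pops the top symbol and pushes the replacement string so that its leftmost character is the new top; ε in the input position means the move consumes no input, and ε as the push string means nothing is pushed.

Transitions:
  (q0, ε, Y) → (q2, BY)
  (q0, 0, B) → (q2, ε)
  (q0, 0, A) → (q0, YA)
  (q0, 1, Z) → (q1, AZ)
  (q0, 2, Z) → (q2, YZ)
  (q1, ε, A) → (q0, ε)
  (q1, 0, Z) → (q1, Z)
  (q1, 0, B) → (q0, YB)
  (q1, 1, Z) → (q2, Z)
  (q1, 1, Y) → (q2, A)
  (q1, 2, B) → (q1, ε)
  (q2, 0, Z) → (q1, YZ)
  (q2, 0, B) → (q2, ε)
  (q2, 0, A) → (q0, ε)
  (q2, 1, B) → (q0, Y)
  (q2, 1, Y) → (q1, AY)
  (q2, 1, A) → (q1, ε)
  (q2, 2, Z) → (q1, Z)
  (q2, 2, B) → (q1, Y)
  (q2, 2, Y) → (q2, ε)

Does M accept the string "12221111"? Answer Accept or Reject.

Reject

(q0, 12221111, Z) ⊢ (q1, 2221111, AZ) ⊢ (q0, 2221111, Z) ⊢ (q2, 221111, YZ) ⊢ (q2, 21111, Z) ⊢ (q1, 1111, Z) ⊢ (q2, 111, Z)
No transition applies at (q2, 111, Z); input not fully consumed.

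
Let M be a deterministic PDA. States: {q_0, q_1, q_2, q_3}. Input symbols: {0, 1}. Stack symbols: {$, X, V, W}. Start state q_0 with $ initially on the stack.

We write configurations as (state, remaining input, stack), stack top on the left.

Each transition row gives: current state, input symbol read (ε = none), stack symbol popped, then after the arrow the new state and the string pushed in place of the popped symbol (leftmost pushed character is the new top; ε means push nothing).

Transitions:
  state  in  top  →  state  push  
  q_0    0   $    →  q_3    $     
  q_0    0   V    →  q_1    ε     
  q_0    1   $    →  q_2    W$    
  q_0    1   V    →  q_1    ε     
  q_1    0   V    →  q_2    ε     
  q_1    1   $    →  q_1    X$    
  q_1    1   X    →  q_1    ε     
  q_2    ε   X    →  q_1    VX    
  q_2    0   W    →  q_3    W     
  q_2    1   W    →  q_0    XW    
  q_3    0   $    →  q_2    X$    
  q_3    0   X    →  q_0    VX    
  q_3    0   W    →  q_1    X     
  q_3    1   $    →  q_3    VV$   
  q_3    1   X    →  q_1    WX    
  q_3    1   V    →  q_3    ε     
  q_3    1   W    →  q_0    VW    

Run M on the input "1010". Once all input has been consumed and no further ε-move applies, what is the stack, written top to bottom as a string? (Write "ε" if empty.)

(q_0, 1010, $)
  read 1, top $: go to q_2, push W$ → (q_2, 010, W$)
  read 0, top W: go to q_3, push W → (q_3, 10, W$)
  read 1, top W: go to q_0, push VW → (q_0, 0, VW$)
  read 0, top V: go to q_1, push ε → (q_1, ε, W$)
All input consumed in state q_1 with stack W$.

W$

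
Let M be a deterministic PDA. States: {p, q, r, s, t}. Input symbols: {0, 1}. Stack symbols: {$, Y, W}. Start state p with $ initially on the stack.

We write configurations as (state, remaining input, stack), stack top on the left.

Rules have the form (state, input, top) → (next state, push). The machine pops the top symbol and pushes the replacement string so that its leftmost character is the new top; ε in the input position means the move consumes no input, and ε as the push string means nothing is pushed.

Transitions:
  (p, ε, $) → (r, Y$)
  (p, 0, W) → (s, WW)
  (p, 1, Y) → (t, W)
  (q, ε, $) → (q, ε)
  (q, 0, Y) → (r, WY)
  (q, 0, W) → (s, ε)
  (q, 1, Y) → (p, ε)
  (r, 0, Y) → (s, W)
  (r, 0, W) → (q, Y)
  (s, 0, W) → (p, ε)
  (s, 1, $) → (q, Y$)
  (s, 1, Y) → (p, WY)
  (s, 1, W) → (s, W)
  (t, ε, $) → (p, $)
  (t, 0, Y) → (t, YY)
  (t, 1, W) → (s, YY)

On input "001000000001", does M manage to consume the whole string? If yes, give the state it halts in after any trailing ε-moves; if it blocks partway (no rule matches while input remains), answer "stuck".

(p, 001000000001, $) ⊢ (r, 001000000001, Y$) ⊢ (s, 01000000001, W$) ⊢ (p, 1000000001, $) ⊢ (r, 1000000001, Y$)
No transition for (r, 1, top Y); M blocks with input 1000000001 remaining.

stuck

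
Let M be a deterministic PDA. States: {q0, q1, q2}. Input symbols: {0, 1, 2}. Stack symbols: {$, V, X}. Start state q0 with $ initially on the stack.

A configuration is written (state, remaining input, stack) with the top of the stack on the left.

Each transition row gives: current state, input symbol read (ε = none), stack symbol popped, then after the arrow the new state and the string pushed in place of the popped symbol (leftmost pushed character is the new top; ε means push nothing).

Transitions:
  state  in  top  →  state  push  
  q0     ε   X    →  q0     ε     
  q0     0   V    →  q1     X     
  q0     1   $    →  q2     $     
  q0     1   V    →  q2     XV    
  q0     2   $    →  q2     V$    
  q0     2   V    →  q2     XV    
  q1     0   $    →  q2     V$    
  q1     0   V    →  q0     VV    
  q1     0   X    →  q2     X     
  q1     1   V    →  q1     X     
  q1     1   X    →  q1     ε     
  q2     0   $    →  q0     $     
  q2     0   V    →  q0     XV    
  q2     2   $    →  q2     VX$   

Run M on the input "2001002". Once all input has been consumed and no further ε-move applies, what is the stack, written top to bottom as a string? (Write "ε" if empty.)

XV$

(q0, 2001002, $)
  read 2, top $: go to q2, push V$ → (q2, 001002, V$)
  read 0, top V: go to q0, push XV → (q0, 01002, XV$)
  ε-move, top X: go to q0, push ε → (q0, 01002, V$)
  read 0, top V: go to q1, push X → (q1, 1002, X$)
  read 1, top X: go to q1, push ε → (q1, 002, $)
  read 0, top $: go to q2, push V$ → (q2, 02, V$)
  read 0, top V: go to q0, push XV → (q0, 2, XV$)
  ε-move, top X: go to q0, push ε → (q0, 2, V$)
  read 2, top V: go to q2, push XV → (q2, ε, XV$)
All input consumed in state q2 with stack XV$.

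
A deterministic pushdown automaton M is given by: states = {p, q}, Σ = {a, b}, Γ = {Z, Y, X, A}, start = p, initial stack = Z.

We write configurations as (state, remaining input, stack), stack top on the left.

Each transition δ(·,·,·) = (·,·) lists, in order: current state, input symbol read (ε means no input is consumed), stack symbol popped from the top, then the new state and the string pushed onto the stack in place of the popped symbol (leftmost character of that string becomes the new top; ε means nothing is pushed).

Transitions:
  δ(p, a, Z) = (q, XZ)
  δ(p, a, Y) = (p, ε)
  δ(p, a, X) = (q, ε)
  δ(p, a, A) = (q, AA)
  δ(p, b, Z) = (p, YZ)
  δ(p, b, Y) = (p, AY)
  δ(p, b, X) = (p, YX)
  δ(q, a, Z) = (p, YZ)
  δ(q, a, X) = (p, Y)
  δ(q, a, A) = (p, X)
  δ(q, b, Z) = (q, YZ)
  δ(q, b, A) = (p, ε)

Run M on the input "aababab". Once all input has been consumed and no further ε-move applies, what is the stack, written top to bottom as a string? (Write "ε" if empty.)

(p, aababab, Z)
  read a, top Z: go to q, push XZ → (q, ababab, XZ)
  read a, top X: go to p, push Y → (p, babab, YZ)
  read b, top Y: go to p, push AY → (p, abab, AYZ)
  read a, top A: go to q, push AA → (q, bab, AAYZ)
  read b, top A: go to p, push ε → (p, ab, AYZ)
  read a, top A: go to q, push AA → (q, b, AAYZ)
  read b, top A: go to p, push ε → (p, ε, AYZ)
All input consumed in state p with stack AYZ.

AYZ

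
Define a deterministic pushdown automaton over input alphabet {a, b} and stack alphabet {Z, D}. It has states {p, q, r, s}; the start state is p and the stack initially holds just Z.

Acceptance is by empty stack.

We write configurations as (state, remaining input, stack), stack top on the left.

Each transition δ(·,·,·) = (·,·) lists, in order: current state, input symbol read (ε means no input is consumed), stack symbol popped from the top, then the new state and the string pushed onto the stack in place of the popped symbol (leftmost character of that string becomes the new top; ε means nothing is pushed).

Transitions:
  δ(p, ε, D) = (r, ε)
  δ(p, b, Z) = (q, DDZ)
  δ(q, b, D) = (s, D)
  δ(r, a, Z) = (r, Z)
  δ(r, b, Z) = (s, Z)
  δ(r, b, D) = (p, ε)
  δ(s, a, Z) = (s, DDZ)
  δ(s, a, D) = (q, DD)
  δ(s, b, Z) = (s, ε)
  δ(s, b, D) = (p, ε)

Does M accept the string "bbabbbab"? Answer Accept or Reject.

Reject

(p, bbabbbab, Z)
  read b, top Z: go to q, push DDZ → (q, babbbab, DDZ)
  read b, top D: go to s, push D → (s, abbbab, DDZ)
  read a, top D: go to q, push DD → (q, bbbab, DDDZ)
  read b, top D: go to s, push D → (s, bbab, DDDZ)
  read b, top D: go to p, push ε → (p, bab, DDZ)
  ε-move, top D: go to r, push ε → (r, bab, DZ)
  read b, top D: go to p, push ε → (p, ab, Z)
No transition applies at (p, ab, Z); input not fully consumed.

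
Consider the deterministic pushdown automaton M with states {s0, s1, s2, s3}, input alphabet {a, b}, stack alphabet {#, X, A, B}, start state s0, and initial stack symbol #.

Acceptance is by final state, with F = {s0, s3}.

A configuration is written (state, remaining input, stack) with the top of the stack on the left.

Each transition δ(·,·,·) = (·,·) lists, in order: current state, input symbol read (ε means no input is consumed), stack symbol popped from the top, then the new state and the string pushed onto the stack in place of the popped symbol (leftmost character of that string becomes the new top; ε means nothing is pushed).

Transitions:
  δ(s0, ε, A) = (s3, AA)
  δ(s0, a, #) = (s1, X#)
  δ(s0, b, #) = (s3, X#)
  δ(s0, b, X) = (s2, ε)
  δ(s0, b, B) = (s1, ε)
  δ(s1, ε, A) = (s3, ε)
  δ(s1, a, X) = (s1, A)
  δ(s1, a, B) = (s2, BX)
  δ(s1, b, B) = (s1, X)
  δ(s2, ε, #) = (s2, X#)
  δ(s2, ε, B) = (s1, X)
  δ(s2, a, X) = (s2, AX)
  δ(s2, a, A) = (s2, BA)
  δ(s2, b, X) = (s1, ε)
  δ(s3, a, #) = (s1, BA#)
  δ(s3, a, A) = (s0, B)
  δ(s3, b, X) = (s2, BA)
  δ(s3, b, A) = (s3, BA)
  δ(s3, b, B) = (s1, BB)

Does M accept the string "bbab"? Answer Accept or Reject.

(s0, bbab, #)
  read b, top #: go to s3, push X# → (s3, bab, X#)
  read b, top X: go to s2, push BA → (s2, ab, BA#)
  ε-move, top B: go to s1, push X → (s1, ab, XA#)
  read a, top X: go to s1, push A → (s1, b, AA#)
  ε-move, top A: go to s3, push ε → (s3, b, A#)
  read b, top A: go to s3, push BA → (s3, ε, BA#)
All input consumed; state s3 ∈ F.

Accept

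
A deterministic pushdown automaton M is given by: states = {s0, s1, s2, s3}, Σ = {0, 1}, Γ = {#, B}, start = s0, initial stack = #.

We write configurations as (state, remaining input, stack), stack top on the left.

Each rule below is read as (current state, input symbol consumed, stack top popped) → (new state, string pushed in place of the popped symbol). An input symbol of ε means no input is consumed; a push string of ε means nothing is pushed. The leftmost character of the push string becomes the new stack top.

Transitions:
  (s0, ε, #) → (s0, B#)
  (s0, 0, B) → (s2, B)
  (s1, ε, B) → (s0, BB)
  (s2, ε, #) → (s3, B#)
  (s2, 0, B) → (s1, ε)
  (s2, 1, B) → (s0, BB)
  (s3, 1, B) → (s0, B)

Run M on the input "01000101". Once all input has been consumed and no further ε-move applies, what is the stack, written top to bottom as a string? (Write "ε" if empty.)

BBBB#

(s0, 01000101, #) ⊢ (s0, 01000101, B#) ⊢ (s2, 1000101, B#) ⊢ (s0, 000101, BB#) ⊢ (s2, 00101, BB#) ⊢ (s1, 0101, B#) ⊢ (s0, 0101, BB#) ⊢ (s2, 101, BB#) ⊢ (s0, 01, BBB#) ⊢ (s2, 1, BBB#) ⊢ (s0, ε, BBBB#)
All input consumed in state s0 with stack BBBB#.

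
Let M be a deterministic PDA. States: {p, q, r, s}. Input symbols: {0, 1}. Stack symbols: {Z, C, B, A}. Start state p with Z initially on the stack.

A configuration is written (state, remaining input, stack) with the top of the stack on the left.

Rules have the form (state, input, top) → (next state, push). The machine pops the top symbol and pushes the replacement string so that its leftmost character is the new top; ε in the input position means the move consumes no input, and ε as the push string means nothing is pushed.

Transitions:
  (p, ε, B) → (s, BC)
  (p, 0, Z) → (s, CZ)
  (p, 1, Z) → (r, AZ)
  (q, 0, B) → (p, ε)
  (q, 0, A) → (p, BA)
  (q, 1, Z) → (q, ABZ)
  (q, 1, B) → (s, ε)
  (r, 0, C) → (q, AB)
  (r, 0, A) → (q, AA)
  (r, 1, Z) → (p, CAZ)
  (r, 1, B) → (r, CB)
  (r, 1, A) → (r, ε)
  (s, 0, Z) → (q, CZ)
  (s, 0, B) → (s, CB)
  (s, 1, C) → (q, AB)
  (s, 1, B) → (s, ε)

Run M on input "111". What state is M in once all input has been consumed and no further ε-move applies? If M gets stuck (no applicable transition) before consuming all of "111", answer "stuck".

p

(p, 111, Z) ⊢ (r, 11, AZ) ⊢ (r, 1, Z) ⊢ (p, ε, CAZ)
All input consumed; M is in state p.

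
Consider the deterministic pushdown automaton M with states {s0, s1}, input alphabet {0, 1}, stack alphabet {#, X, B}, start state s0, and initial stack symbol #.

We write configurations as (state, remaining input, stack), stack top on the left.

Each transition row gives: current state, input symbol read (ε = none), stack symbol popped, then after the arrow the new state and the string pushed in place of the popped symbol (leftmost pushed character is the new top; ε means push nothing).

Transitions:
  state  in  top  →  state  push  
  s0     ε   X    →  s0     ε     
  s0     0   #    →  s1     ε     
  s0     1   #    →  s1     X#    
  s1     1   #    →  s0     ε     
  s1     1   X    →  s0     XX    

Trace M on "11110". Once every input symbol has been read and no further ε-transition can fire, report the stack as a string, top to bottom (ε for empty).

(s0, 11110, #) ⊢ (s1, 1110, X#) ⊢ (s0, 110, XX#) ⊢ (s0, 110, X#) ⊢ (s0, 110, #) ⊢ (s1, 10, X#) ⊢ (s0, 0, XX#) ⊢ (s0, 0, X#) ⊢ (s0, 0, #) ⊢ (s1, ε, ε)
All input consumed in state s1 with stack ε.

ε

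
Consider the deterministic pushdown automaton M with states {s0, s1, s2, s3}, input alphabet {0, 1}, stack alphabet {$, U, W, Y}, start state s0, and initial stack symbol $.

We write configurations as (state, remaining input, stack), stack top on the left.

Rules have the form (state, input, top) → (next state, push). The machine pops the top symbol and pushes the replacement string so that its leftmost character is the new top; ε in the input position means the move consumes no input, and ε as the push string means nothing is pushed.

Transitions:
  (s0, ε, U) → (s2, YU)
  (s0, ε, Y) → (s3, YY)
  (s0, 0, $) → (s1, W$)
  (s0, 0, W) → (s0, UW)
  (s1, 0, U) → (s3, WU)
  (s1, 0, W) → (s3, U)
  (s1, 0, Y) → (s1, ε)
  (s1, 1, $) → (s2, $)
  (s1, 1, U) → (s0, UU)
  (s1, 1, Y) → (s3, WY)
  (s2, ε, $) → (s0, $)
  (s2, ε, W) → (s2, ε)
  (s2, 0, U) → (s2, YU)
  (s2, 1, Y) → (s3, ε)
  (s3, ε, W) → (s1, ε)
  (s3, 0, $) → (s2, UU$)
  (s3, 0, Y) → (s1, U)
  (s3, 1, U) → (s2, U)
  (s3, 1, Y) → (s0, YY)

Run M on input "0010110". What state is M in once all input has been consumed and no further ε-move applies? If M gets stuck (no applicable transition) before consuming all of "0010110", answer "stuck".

(s0, 0010110, $)
  read 0, top $: go to s1, push W$ → (s1, 010110, W$)
  read 0, top W: go to s3, push U → (s3, 10110, U$)
  read 1, top U: go to s2, push U → (s2, 0110, U$)
  read 0, top U: go to s2, push YU → (s2, 110, YU$)
  read 1, top Y: go to s3, push ε → (s3, 10, U$)
  read 1, top U: go to s2, push U → (s2, 0, U$)
  read 0, top U: go to s2, push YU → (s2, ε, YU$)
All input consumed; M is in state s2.

s2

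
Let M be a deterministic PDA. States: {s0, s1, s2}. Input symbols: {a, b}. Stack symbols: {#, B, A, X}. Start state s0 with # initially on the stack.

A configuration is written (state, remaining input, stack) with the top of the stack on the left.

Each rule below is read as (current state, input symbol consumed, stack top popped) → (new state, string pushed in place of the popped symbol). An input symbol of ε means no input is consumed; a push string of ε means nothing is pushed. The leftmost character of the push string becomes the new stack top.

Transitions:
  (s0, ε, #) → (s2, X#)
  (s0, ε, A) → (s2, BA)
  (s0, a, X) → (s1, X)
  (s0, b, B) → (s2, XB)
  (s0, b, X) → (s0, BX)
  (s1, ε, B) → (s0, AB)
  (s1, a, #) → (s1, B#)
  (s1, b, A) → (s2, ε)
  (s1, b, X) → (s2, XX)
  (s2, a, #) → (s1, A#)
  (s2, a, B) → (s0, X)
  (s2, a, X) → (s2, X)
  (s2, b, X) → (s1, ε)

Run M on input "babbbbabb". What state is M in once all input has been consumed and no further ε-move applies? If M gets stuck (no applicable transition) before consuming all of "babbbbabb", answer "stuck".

(s0, babbbbabb, #) ⊢ (s2, babbbbabb, X#) ⊢ (s1, abbbbabb, #) ⊢ (s1, bbbbabb, B#) ⊢ (s0, bbbbabb, AB#) ⊢ (s2, bbbbabb, BAB#)
No transition for (s2, b, top B); M blocks with input bbbbabb remaining.

stuck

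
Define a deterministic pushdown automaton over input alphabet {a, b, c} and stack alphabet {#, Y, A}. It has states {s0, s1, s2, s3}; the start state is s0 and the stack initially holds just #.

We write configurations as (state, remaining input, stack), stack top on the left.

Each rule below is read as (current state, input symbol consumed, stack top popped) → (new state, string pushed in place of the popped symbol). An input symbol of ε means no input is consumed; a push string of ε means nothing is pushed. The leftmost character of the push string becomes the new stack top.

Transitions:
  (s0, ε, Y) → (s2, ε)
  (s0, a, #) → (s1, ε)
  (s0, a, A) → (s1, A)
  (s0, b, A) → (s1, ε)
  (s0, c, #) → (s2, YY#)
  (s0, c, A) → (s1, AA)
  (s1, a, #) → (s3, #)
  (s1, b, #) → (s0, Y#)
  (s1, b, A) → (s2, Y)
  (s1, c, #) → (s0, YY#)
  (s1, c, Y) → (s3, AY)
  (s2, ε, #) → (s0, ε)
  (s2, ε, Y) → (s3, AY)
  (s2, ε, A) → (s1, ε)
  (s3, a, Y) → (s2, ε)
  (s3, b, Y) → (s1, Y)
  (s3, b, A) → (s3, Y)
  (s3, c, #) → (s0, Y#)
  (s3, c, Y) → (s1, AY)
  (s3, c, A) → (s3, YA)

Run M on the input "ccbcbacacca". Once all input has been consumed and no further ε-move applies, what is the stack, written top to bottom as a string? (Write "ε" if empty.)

(s0, ccbcbacacca, #)
  read c, top #: go to s2, push YY# → (s2, cbcbacacca, YY#)
  ε-move, top Y: go to s3, push AY → (s3, cbcbacacca, AYY#)
  read c, top A: go to s3, push YA → (s3, bcbacacca, YAYY#)
  read b, top Y: go to s1, push Y → (s1, cbacacca, YAYY#)
  read c, top Y: go to s3, push AY → (s3, bacacca, AYAYY#)
  read b, top A: go to s3, push Y → (s3, acacca, YYAYY#)
  read a, top Y: go to s2, push ε → (s2, cacca, YAYY#)
  ε-move, top Y: go to s3, push AY → (s3, cacca, AYAYY#)
  read c, top A: go to s3, push YA → (s3, acca, YAYAYY#)
  read a, top Y: go to s2, push ε → (s2, cca, AYAYY#)
  ε-move, top A: go to s1, push ε → (s1, cca, YAYY#)
  read c, top Y: go to s3, push AY → (s3, ca, AYAYY#)
  read c, top A: go to s3, push YA → (s3, a, YAYAYY#)
  read a, top Y: go to s2, push ε → (s2, ε, AYAYY#)
  ε-move, top A: go to s1, push ε → (s1, ε, YAYY#)
All input consumed in state s1 with stack YAYY#.

YAYY#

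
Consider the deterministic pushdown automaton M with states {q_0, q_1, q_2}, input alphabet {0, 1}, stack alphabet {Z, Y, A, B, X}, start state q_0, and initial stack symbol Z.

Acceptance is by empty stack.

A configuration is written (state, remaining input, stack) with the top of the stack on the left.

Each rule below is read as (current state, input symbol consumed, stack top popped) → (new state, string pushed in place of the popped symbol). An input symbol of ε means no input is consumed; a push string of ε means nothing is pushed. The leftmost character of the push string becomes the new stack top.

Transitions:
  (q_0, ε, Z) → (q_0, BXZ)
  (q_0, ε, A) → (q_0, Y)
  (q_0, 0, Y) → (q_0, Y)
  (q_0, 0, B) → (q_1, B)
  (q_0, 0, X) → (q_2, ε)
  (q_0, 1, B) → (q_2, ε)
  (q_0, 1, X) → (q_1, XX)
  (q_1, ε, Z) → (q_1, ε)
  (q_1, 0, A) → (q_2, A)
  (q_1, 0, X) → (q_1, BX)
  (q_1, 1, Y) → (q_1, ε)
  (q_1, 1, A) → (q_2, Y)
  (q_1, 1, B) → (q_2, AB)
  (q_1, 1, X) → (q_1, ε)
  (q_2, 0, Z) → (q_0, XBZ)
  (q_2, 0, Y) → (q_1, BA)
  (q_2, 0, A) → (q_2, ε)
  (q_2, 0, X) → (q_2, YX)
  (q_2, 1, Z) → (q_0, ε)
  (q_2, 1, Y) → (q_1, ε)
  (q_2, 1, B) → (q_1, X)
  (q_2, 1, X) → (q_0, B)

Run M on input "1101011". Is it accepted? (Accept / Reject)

(q_0, 1101011, Z) ⊢ (q_0, 1101011, BXZ) ⊢ (q_2, 101011, XZ) ⊢ (q_0, 01011, BZ) ⊢ (q_1, 1011, BZ) ⊢ (q_2, 011, ABZ) ⊢ (q_2, 11, BZ) ⊢ (q_1, 1, XZ) ⊢ (q_1, ε, Z) ⊢ (q_1, ε, ε)
All input consumed and the stack is empty.

Accept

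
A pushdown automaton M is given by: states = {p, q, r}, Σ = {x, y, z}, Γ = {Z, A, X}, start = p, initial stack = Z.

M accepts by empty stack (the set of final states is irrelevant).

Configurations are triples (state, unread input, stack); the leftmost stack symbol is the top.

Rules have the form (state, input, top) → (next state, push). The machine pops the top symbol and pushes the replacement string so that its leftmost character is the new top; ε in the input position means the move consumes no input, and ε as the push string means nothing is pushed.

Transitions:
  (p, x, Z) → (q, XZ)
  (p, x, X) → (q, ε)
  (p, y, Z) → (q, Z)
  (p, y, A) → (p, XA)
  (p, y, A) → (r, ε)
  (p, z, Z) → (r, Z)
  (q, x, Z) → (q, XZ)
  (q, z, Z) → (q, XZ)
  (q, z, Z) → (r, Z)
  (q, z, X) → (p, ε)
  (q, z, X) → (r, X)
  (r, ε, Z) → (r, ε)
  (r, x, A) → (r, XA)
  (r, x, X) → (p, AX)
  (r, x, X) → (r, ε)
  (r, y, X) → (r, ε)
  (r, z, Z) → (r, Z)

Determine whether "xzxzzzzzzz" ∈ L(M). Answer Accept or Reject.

One accepting computation: (p, xzxzzzzzzz, Z) ⊢ (q, zxzzzzzzz, XZ) ⊢ (p, xzzzzzzz, Z) ⊢ (q, zzzzzzz, XZ) ⊢ (p, zzzzzz, Z) ⊢ (r, zzzzz, Z) ⊢ (r, zzzz, Z) ⊢ (r, zzz, Z) ⊢ (r, zz, Z) ⊢ (r, z, Z) ⊢ (r, ε, Z) ⊢ (r, ε, ε)
All input consumed and the stack is empty.

Accept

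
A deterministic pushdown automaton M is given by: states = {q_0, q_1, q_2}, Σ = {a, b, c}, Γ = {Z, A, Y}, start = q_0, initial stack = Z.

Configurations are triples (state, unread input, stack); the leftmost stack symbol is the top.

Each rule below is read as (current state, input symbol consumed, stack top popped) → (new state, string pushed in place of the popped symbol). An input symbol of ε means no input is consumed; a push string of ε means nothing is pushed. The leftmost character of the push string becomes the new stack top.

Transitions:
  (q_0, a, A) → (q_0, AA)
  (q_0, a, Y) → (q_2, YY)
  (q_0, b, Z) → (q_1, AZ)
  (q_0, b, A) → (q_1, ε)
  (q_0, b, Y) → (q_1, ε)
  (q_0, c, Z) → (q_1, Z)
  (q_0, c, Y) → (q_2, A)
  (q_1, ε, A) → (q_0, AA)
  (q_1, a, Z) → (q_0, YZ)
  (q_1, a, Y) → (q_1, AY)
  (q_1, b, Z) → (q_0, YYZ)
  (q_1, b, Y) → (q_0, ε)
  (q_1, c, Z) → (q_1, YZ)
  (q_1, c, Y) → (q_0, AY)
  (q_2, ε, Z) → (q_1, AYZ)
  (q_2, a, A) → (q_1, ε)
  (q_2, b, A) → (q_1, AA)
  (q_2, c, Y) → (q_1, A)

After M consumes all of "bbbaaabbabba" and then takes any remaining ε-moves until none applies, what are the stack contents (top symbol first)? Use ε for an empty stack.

AAAAAAAZ

(q_0, bbbaaabbabba, Z) ⊢ (q_1, bbaaabbabba, AZ) ⊢ (q_0, bbaaabbabba, AAZ) ⊢ (q_1, baaabbabba, AZ) ⊢ (q_0, baaabbabba, AAZ) ⊢ (q_1, aaabbabba, AZ) ⊢ (q_0, aaabbabba, AAZ) ⊢ (q_0, aabbabba, AAAZ) ⊢ (q_0, abbabba, AAAAZ) ⊢ (q_0, bbabba, AAAAAZ) ⊢ (q_1, babba, AAAAZ) ⊢ (q_0, babba, AAAAAZ) ⊢ (q_1, abba, AAAAZ) ⊢ (q_0, abba, AAAAAZ) ⊢ (q_0, bba, AAAAAAZ) ⊢ (q_1, ba, AAAAAZ) ⊢ (q_0, ba, AAAAAAZ) ⊢ (q_1, a, AAAAAZ) ⊢ (q_0, a, AAAAAAZ) ⊢ (q_0, ε, AAAAAAAZ)
All input consumed in state q_0 with stack AAAAAAAZ.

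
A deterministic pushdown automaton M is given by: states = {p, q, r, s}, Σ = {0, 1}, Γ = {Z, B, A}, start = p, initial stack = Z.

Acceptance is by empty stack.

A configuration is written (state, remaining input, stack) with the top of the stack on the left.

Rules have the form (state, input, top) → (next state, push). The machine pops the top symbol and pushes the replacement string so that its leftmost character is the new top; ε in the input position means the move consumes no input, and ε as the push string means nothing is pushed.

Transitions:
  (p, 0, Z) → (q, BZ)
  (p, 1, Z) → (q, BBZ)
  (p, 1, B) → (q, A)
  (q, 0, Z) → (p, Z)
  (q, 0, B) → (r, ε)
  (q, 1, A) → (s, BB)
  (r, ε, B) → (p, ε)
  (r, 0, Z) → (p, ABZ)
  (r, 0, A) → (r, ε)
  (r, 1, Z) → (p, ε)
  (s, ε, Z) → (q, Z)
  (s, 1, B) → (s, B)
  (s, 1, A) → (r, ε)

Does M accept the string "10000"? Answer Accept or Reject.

Reject

(p, 10000, Z)
  read 1, top Z: go to q, push BBZ → (q, 0000, BBZ)
  read 0, top B: go to r, push ε → (r, 000, BZ)
  ε-move, top B: go to p, push ε → (p, 000, Z)
  read 0, top Z: go to q, push BZ → (q, 00, BZ)
  read 0, top B: go to r, push ε → (r, 0, Z)
  read 0, top Z: go to p, push ABZ → (p, ε, ABZ)
All input consumed; stack is ABZ, not empty, and no further ε-move applies.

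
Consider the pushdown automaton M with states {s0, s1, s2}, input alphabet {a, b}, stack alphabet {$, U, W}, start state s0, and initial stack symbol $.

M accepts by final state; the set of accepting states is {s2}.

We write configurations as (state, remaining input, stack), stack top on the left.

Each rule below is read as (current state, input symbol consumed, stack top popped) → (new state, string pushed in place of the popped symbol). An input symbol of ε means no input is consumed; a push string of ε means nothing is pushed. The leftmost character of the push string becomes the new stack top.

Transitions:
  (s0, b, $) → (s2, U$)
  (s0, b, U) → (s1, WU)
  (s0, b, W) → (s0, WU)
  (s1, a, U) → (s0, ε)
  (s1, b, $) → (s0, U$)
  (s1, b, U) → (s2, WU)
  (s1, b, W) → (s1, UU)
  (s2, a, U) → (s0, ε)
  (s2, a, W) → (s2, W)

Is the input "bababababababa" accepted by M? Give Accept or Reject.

No computation consumes all input and reaches a final state.

Reject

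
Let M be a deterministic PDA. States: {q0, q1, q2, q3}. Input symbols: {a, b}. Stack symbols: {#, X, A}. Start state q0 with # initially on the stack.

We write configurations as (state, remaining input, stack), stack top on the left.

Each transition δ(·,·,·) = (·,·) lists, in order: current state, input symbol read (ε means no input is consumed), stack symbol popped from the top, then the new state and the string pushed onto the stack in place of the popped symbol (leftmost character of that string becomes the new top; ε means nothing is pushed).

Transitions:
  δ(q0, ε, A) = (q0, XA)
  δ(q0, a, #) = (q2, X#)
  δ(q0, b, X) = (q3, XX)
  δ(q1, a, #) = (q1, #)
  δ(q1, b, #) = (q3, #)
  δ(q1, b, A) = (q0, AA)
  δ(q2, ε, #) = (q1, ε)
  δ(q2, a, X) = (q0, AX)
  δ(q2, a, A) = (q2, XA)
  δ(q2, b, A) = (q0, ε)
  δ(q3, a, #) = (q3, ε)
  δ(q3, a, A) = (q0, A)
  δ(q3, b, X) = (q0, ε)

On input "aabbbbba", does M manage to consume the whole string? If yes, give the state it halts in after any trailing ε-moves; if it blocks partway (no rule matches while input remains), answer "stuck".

(q0, aabbbbba, #)
  read a, top #: go to q2, push X# → (q2, abbbbba, X#)
  read a, top X: go to q0, push AX → (q0, bbbbba, AX#)
  ε-move, top A: go to q0, push XA → (q0, bbbbba, XAX#)
  read b, top X: go to q3, push XX → (q3, bbbba, XXAX#)
  read b, top X: go to q0, push ε → (q0, bbba, XAX#)
  read b, top X: go to q3, push XX → (q3, bba, XXAX#)
  read b, top X: go to q0, push ε → (q0, ba, XAX#)
  read b, top X: go to q3, push XX → (q3, a, XXAX#)
No transition for (q3, a, top X); M blocks with input a remaining.

stuck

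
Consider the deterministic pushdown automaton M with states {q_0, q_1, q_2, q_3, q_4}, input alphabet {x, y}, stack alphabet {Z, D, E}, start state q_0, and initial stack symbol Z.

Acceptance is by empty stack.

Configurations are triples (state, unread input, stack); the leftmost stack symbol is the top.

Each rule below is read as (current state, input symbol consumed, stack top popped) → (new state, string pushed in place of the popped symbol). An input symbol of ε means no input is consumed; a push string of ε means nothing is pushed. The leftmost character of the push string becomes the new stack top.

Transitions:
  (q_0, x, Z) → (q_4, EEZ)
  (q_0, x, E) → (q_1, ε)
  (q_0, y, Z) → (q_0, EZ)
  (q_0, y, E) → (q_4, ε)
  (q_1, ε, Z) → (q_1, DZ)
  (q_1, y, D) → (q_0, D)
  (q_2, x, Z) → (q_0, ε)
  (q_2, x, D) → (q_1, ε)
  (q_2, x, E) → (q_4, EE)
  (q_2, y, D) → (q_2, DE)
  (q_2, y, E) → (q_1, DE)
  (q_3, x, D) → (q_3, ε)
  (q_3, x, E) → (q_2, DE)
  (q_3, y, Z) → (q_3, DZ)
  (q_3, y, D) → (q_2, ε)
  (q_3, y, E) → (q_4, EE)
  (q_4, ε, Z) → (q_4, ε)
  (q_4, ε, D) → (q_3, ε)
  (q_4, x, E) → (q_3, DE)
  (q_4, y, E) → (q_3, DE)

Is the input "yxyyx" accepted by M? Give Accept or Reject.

(q_0, yxyyx, Z)
  read y, top Z: go to q_0, push EZ → (q_0, xyyx, EZ)
  read x, top E: go to q_1, push ε → (q_1, yyx, Z)
  ε-move, top Z: go to q_1, push DZ → (q_1, yyx, DZ)
  read y, top D: go to q_0, push D → (q_0, yx, DZ)
No transition applies at (q_0, yx, DZ); input not fully consumed.

Reject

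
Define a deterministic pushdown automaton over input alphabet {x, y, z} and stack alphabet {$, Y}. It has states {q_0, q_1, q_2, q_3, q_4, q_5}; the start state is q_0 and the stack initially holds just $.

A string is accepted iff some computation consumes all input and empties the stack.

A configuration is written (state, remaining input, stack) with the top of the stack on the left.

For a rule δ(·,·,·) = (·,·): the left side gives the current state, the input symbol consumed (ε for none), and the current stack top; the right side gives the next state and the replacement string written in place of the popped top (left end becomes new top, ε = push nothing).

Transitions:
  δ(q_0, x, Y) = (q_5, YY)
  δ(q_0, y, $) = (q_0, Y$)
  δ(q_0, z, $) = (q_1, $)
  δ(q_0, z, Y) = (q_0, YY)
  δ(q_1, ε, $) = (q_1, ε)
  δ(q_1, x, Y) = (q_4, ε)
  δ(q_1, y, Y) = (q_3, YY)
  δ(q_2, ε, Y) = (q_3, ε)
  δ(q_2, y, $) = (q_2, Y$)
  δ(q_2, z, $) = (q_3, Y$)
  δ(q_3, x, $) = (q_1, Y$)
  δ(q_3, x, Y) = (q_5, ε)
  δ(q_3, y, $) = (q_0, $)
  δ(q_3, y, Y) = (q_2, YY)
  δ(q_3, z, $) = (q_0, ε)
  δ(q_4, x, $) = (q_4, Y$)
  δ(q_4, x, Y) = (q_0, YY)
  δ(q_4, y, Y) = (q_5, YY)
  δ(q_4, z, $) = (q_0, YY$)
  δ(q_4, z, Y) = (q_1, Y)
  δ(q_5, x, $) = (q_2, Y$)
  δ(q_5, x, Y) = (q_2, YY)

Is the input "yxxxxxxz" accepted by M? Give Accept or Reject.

Accept

(q_0, yxxxxxxz, $)
  read y, top $: go to q_0, push Y$ → (q_0, xxxxxxz, Y$)
  read x, top Y: go to q_5, push YY → (q_5, xxxxxz, YY$)
  read x, top Y: go to q_2, push YY → (q_2, xxxxz, YYY$)
  ε-move, top Y: go to q_3, push ε → (q_3, xxxxz, YY$)
  read x, top Y: go to q_5, push ε → (q_5, xxxz, Y$)
  read x, top Y: go to q_2, push YY → (q_2, xxz, YY$)
  ε-move, top Y: go to q_3, push ε → (q_3, xxz, Y$)
  read x, top Y: go to q_5, push ε → (q_5, xz, $)
  read x, top $: go to q_2, push Y$ → (q_2, z, Y$)
  ε-move, top Y: go to q_3, push ε → (q_3, z, $)
  read z, top $: go to q_0, push ε → (q_0, ε, ε)
All input consumed and the stack is empty.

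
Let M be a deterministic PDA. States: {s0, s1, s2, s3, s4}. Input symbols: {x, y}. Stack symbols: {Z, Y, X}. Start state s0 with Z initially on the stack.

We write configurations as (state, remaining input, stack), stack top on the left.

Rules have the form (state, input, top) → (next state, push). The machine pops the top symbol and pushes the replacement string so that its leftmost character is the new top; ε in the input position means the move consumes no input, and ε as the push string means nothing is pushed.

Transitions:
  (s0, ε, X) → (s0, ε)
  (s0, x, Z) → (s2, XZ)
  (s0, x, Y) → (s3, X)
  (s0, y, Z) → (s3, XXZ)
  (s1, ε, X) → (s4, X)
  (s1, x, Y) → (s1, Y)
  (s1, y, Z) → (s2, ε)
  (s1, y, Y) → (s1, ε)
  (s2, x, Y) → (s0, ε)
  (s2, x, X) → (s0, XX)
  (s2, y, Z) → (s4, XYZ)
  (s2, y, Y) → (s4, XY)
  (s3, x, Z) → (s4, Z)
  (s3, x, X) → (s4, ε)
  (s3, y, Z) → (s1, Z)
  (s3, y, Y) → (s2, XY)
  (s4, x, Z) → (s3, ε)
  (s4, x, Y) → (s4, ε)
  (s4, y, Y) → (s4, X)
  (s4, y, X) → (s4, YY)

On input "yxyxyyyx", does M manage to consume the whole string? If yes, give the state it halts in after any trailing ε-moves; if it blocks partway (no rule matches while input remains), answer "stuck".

stuck

(s0, yxyxyyyx, Z) ⊢ (s3, xyxyyyx, XXZ) ⊢ (s4, yxyyyx, XZ) ⊢ (s4, xyyyx, YYZ) ⊢ (s4, yyyx, YZ) ⊢ (s4, yyx, XZ) ⊢ (s4, yx, YYZ) ⊢ (s4, x, XYZ)
No transition for (s4, x, top X); M blocks with input x remaining.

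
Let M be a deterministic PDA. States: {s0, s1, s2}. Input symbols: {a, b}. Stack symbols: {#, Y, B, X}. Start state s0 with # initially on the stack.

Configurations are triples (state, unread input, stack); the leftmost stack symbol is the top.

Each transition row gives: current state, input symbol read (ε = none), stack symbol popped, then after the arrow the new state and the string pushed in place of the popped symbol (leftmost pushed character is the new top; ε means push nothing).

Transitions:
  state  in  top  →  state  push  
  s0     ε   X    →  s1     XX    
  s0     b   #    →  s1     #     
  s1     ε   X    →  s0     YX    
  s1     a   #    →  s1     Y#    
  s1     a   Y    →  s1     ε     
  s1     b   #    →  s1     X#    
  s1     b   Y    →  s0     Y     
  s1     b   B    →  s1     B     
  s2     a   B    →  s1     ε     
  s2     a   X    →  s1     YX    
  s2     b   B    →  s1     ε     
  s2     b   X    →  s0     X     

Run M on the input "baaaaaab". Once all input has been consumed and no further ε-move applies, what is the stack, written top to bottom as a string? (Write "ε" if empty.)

YX#

(s0, baaaaaab, #)
  read b, top #: go to s1, push # → (s1, aaaaaab, #)
  read a, top #: go to s1, push Y# → (s1, aaaaab, Y#)
  read a, top Y: go to s1, push ε → (s1, aaaab, #)
  read a, top #: go to s1, push Y# → (s1, aaab, Y#)
  read a, top Y: go to s1, push ε → (s1, aab, #)
  read a, top #: go to s1, push Y# → (s1, ab, Y#)
  read a, top Y: go to s1, push ε → (s1, b, #)
  read b, top #: go to s1, push X# → (s1, ε, X#)
  ε-move, top X: go to s0, push YX → (s0, ε, YX#)
All input consumed in state s0 with stack YX#.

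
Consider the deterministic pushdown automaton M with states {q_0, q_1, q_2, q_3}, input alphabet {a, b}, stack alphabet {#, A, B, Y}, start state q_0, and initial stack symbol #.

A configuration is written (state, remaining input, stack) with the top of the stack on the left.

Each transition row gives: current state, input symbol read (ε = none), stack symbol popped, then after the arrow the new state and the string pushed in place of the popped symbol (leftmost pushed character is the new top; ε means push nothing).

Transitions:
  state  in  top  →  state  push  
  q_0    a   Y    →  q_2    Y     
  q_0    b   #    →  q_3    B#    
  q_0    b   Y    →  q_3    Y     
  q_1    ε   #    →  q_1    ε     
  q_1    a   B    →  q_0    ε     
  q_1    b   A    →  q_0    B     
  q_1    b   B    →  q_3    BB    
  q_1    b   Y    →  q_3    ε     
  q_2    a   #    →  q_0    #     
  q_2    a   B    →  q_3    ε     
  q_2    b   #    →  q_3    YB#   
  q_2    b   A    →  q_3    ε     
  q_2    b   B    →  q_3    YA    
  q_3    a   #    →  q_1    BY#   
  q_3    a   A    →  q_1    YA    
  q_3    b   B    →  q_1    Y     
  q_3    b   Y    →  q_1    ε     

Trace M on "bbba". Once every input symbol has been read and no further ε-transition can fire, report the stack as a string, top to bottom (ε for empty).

(q_0, bbba, #) ⊢ (q_3, bba, B#) ⊢ (q_1, ba, Y#) ⊢ (q_3, a, #) ⊢ (q_1, ε, BY#)
All input consumed in state q_1 with stack BY#.

BY#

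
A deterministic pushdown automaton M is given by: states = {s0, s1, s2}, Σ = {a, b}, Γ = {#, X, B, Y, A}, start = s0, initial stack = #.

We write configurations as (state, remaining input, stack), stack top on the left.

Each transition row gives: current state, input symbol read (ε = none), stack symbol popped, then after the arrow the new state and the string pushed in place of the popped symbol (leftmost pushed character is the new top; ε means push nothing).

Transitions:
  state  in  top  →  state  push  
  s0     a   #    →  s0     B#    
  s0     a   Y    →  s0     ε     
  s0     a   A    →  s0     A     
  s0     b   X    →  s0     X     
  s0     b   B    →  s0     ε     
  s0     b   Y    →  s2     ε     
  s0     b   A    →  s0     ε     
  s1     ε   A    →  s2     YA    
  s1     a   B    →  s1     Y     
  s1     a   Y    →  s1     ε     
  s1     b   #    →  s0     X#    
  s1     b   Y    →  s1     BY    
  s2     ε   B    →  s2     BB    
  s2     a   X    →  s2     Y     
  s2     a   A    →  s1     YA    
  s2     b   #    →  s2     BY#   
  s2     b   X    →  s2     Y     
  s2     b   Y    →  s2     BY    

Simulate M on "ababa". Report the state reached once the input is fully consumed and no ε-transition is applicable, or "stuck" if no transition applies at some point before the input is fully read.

(s0, ababa, #)
  read a, top #: go to s0, push B# → (s0, baba, B#)
  read b, top B: go to s0, push ε → (s0, aba, #)
  read a, top #: go to s0, push B# → (s0, ba, B#)
  read b, top B: go to s0, push ε → (s0, a, #)
  read a, top #: go to s0, push B# → (s0, ε, B#)
All input consumed; M is in state s0.

s0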